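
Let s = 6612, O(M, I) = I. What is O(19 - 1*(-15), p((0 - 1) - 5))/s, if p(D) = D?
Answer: -1/1102 ≈ -0.00090744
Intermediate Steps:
O(19 - 1*(-15), p((0 - 1) - 5))/s = ((0 - 1) - 5)/6612 = (-1 - 5)*(1/6612) = -6*1/6612 = -1/1102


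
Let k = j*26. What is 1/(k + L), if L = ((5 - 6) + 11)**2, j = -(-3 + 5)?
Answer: 1/48 ≈ 0.020833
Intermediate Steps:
j = -2 (j = -1*2 = -2)
k = -52 (k = -2*26 = -52)
L = 100 (L = (-1 + 11)**2 = 10**2 = 100)
1/(k + L) = 1/(-52 + 100) = 1/48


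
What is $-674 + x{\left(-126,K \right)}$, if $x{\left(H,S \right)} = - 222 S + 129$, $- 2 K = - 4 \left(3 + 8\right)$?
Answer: $-5429$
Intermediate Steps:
$K = 22$ ($K = - \frac{\left(-4\right) \left(3 + 8\right)}{2} = - \frac{\left(-4\right) 11}{2} = \left(- \frac{1}{2}\right) \left(-44\right) = 22$)
$x{\left(H,S \right)} = 129 - 222 S$
$-674 + x{\left(-126,K \right)} = -674 + \left(129 - 4884\right) = -674 - 4755 = -5429$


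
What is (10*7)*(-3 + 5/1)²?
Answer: 280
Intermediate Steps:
(10*7)*(-3 + 5/1)² = 70*(-3 + 5*1)² = 70*(-3 + 5)² = 70*2² = 70*4 = 280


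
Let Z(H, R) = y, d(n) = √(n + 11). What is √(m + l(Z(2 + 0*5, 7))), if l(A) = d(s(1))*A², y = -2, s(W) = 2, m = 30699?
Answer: √(30699 + 4*√13) ≈ 175.25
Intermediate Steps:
d(n) = √(11 + n)
Z(H, R) = -2
l(A) = √13*A² (l(A) = √(11 + 2)*A² = √13*A²)
√(m + l(Z(2 + 0*5, 7))) = √(30699 + √13*(-2)²) = √(30699 + √13*4) = √(30699 + 4*√13)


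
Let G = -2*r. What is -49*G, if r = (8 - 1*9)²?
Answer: 98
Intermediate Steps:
r = 1 (r = (8 - 9)² = (-1)² = 1)
G = -2 (G = -2*1 = -2)
-49*G = -49*(-2) = 98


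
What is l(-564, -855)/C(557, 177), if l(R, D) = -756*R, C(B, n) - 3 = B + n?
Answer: 426384/737 ≈ 578.54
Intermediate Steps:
C(B, n) = 3 + B + n (C(B, n) = 3 + (B + n) = 3 + B + n)
l(-564, -855)/C(557, 177) = (-756*(-564))/(3 + 557 + 177) = 426384/737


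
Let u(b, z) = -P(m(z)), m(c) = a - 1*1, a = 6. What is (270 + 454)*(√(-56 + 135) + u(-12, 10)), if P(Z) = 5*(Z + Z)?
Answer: -36200 + 724*√79 ≈ -29765.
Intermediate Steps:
m(c) = 5 (m(c) = 6 - 1*1 = 6 - 1 = 5)
P(Z) = 10*Z (P(Z) = 5*(2*Z) = 10*Z)
u(b, z) = -50 (u(b, z) = -10*5 = -1*50 = -50)
(270 + 454)*(√(-56 + 135) + u(-12, 10)) = (270 + 454)*(√(-56 + 135) - 50) = 724*(√79 - 50) = 724*(-50 + √79) = -36200 + 724*√79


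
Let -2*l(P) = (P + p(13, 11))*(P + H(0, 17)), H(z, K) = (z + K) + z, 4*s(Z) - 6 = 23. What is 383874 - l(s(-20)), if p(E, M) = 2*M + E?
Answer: 12300361/32 ≈ 3.8439e+5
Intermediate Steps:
s(Z) = 29/4 (s(Z) = 3/2 + (1/4)*23 = 3/2 + 23/4 = 29/4)
H(z, K) = K + 2*z (H(z, K) = (K + z) + z = K + 2*z)
p(E, M) = E + 2*M
l(P) = -(17 + P)*(35 + P)/2 (l(P) = -(P + (13 + 2*11))*(P + (17 + 2*0))/2 = -(P + (13 + 22))*(P + (17 + 0))/2 = -(P + 35)*(P + 17)/2 = -(35 + P)*(17 + P)/2 = -(17 + P)*(35 + P)/2)
383874 - l(s(-20)) = 383874 - (-595/2 - 26*29/4 - (29/4)**2/2) = 383874 - (-595/2 - 377/2 - 1/2*841/16) = 383874 - (-595/2 - 377/2 - 841/32) = 383874 - 1*(-16393/32) = 383874 + 16393/32 = 12300361/32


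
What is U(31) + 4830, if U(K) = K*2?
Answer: 4892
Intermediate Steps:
U(K) = 2*K
U(31) + 4830 = 2*31 + 4830 = 62 + 4830 = 4892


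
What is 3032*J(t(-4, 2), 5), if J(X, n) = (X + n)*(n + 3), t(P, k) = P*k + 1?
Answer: -48512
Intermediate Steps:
t(P, k) = 1 + P*k
J(X, n) = (3 + n)*(X + n) (J(X, n) = (X + n)*(3 + n) = (3 + n)*(X + n))
3032*J(t(-4, 2), 5) = 3032*(5**2 + 3*(1 - 4*2) + 3*5 + (1 - 4*2)*5) = 3032*(25 + 3*(1 - 8) + 15 + (1 - 8)*5) = 3032*(25 + 3*(-7) + 15 - 7*5) = 3032*(25 - 21 + 15 - 35) = 3032*(-16) = -48512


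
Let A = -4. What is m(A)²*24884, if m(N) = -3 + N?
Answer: 1219316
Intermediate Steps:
m(A)²*24884 = (-3 - 4)²*24884 = (-7)²*24884 = 49*24884 = 1219316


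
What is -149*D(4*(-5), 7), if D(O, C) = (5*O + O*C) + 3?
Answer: 35313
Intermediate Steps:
D(O, C) = 3 + 5*O + C*O (D(O, C) = (5*O + C*O) + 3 = 3 + 5*O + C*O)
-149*D(4*(-5), 7) = -149*(3 + 5*(4*(-5)) + 7*(4*(-5))) = -149*(3 + 5*(-20) + 7*(-20)) = -149*(3 - 100 - 140) = -149*(-237) = 35313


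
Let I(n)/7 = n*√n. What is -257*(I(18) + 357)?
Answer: -91749 - 97146*√2 ≈ -2.2913e+5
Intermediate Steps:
I(n) = 7*n^(3/2) (I(n) = 7*(n*√n) = 7*n^(3/2))
-257*(I(18) + 357) = -257*(7*18^(3/2) + 357) = -257*(7*(54*√2) + 357) = -257*(378*√2 + 357) = -257*(357 + 378*√2) = -91749 - 97146*√2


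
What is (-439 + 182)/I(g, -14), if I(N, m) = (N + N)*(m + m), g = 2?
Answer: 257/112 ≈ 2.2946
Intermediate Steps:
I(N, m) = 4*N*m (I(N, m) = (2*N)*(2*m) = 4*N*m)
(-439 + 182)/I(g, -14) = (-439 + 182)/((4*2*(-14))) = -257/(-112) = -257*(-1/112) = 257/112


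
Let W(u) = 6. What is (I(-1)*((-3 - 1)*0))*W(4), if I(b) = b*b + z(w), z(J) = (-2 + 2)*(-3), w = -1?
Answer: 0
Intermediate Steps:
z(J) = 0 (z(J) = 0*(-3) = 0)
I(b) = b**2 (I(b) = b*b + 0 = b**2 + 0 = b**2)
(I(-1)*((-3 - 1)*0))*W(4) = ((-1)**2*((-3 - 1)*0))*6 = (1*(-4*0))*6 = (1*0)*6 = 0*6 = 0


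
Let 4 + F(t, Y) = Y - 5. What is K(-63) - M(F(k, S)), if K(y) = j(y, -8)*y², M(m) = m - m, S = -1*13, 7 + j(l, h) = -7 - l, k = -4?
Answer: 194481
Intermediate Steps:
j(l, h) = -14 - l (j(l, h) = -7 + (-7 - l) = -14 - l)
S = -13
F(t, Y) = -9 + Y (F(t, Y) = -4 + (Y - 5) = -4 + (-5 + Y) = -9 + Y)
M(m) = 0
K(y) = y²*(-14 - y) (K(y) = (-14 - y)*y² = y²*(-14 - y))
K(-63) - M(F(k, S)) = (-63)²*(-14 - 1*(-63)) - 1*0 = 3969*(-14 + 63) + 0 = 3969*49 + 0 = 194481 + 0 = 194481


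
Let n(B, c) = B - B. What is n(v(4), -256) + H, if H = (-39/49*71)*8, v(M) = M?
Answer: -22152/49 ≈ -452.08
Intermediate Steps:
H = -22152/49 (H = (-39*1/49*71)*8 = -39/49*71*8 = -2769/49*8 = -22152/49 ≈ -452.08)
n(B, c) = 0
n(v(4), -256) + H = 0 - 22152/49 = -22152/49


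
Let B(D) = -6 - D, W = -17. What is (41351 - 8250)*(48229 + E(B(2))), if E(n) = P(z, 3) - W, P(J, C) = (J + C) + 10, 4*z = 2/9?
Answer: 28753613963/18 ≈ 1.5974e+9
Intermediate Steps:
z = 1/18 (z = (2/9)/4 = (2*(⅑))/4 = (¼)*(2/9) = 1/18 ≈ 0.055556)
P(J, C) = 10 + C + J (P(J, C) = (C + J) + 10 = 10 + C + J)
E(n) = 541/18 (E(n) = (10 + 3 + 1/18) - 1*(-17) = 235/18 + 17 = 541/18)
(41351 - 8250)*(48229 + E(B(2))) = (41351 - 8250)*(48229 + 541/18) = 33101*(868663/18) = 28753613963/18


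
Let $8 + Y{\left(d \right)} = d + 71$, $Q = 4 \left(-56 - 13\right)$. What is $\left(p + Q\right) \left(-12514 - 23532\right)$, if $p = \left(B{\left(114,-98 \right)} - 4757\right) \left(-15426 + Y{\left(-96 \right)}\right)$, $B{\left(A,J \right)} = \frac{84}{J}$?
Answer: $- \frac{18558645830898}{7} \approx -2.6512 \cdot 10^{12}$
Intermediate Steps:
$Q = -276$ ($Q = 4 \left(-69\right) = -276$)
$Y{\left(d \right)} = 63 + d$ ($Y{\left(d \right)} = -8 + \left(d + 71\right) = -8 + \left(71 + d\right) = 63 + d$)
$p = \frac{514861995}{7}$ ($p = \left(\frac{84}{-98} - 4757\right) \left(-15426 + \left(63 - 96\right)\right) = \left(84 \left(- \frac{1}{98}\right) - 4757\right) \left(-15426 - 33\right) = \left(- \frac{6}{7} - 4757\right) \left(-15459\right) = \left(- \frac{33305}{7}\right) \left(-15459\right) = \frac{514861995}{7} \approx 7.3552 \cdot 10^{7}$)
$\left(p + Q\right) \left(-12514 - 23532\right) = \left(\frac{514861995}{7} - 276\right) \left(-12514 - 23532\right) = \frac{514860063}{7} \left(-36046\right) = - \frac{18558645830898}{7}$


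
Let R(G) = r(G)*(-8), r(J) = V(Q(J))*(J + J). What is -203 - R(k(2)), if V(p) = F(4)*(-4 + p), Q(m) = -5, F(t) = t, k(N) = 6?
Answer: -3659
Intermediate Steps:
V(p) = -16 + 4*p (V(p) = 4*(-4 + p) = -16 + 4*p)
r(J) = -72*J (r(J) = (-16 + 4*(-5))*(J + J) = (-16 - 20)*(2*J) = -72*J)
R(G) = 576*G (R(G) = -72*G*(-8) = 576*G)
-203 - R(k(2)) = -203 - 576*6 = -203 - 1*3456 = -203 - 3456 = -3659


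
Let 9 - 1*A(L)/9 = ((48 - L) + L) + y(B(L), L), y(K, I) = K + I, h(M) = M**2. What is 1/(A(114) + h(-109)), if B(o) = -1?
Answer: 1/10513 ≈ 9.5120e-5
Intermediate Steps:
y(K, I) = I + K
A(L) = -342 - 9*L (A(L) = 81 - 9*(((48 - L) + L) + (L - 1)) = 81 - 9*(48 + (-1 + L)) = 81 - 9*(47 + L) = 81 + (-423 - 9*L) = -342 - 9*L)
1/(A(114) + h(-109)) = 1/((-342 - 9*114) + (-109)**2) = 1/((-342 - 1026) + 11881) = 1/(-1368 + 11881) = 1/10513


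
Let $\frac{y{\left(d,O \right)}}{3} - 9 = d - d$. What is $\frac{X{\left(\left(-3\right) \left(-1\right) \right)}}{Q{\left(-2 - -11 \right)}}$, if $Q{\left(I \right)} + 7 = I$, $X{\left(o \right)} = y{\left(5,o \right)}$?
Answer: $\frac{27}{2} \approx 13.5$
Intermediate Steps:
$y{\left(d,O \right)} = 27$ ($y{\left(d,O \right)} = 27 + 3 \left(d - d\right) = 27 + 3 \cdot 0 = 27 + 0 = 27$)
$X{\left(o \right)} = 27$
$Q{\left(I \right)} = -7 + I$
$\frac{X{\left(\left(-3\right) \left(-1\right) \right)}}{Q{\left(-2 - -11 \right)}} = \frac{27}{-7 - -9} = \frac{27}{-7 + \left(-2 + 11\right)} = \frac{27}{-7 + 9} = \frac{27}{2}$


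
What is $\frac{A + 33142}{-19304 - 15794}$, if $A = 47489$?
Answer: $- \frac{80631}{35098} \approx -2.2973$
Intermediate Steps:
$\frac{A + 33142}{-19304 - 15794} = \frac{47489 + 33142}{-19304 - 15794} = \frac{80631}{-35098} = 80631 \left(- \frac{1}{35098}\right) = - \frac{80631}{35098}$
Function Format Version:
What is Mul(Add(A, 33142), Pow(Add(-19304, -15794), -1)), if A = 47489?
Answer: Rational(-80631, 35098) ≈ -2.2973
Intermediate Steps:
Mul(Add(A, 33142), Pow(Add(-19304, -15794), -1)) = Mul(Add(47489, 33142), Pow(Add(-19304, -15794), -1)) = Mul(80631, Pow(-35098, -1)) = Mul(80631, Rational(-1, 35098)) = Rational(-80631, 35098)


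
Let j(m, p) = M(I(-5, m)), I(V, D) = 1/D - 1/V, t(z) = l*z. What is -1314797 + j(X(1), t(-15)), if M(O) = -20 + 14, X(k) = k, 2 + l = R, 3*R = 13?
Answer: -1314803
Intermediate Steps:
R = 13/3 (R = (⅓)*13 = 13/3 ≈ 4.3333)
l = 7/3 (l = -2 + 13/3 = 7/3 ≈ 2.3333)
t(z) = 7*z/3
I(V, D) = 1/D - 1/V
M(O) = -6
j(m, p) = -6
-1314797 + j(X(1), t(-15)) = -1314797 - 6 = -1314803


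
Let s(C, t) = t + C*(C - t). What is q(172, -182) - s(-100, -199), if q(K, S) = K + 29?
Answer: 10300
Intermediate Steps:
q(K, S) = 29 + K
q(172, -182) - s(-100, -199) = (29 + 172) - (-199 + (-100)² - 1*(-100)*(-199)) = 201 - (-199 + 10000 - 19900) = 201 - 1*(-10099) = 201 + 10099 = 10300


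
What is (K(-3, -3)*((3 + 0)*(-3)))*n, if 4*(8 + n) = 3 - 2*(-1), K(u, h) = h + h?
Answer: -729/2 ≈ -364.50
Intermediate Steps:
K(u, h) = 2*h
n = -27/4 (n = -8 + (3 - 2*(-1))/4 = -8 + (3 + 2)/4 = -8 + (¼)*5 = -8 + 5/4 = -27/4 ≈ -6.7500)
(K(-3, -3)*((3 + 0)*(-3)))*n = ((2*(-3))*((3 + 0)*(-3)))*(-27/4) = -18*(-3)*(-27/4) = -6*(-9)*(-27/4) = 54*(-27/4) = -729/2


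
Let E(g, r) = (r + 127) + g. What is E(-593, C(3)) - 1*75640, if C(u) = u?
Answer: -76103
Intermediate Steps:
E(g, r) = 127 + g + r (E(g, r) = (127 + r) + g = 127 + g + r)
E(-593, C(3)) - 1*75640 = (127 - 593 + 3) - 1*75640 = -463 - 75640 = -76103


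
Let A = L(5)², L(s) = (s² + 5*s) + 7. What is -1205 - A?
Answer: -4454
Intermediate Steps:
L(s) = 7 + s² + 5*s
A = 3249 (A = (7 + 5² + 5*5)² = (7 + 25 + 25)² = 57² = 3249)
-1205 - A = -1205 - 1*3249 = -1205 - 3249 = -4454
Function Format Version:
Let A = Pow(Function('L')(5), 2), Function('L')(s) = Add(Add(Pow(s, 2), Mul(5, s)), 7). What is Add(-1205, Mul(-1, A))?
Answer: -4454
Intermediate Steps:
Function('L')(s) = Add(7, Pow(s, 2), Mul(5, s))
A = 3249 (A = Pow(Add(7, Pow(5, 2), Mul(5, 5)), 2) = Pow(Add(7, 25, 25), 2) = Pow(57, 2) = 3249)
Add(-1205, Mul(-1, A)) = Add(-1205, Mul(-1, 3249)) = Add(-1205, -3249) = -4454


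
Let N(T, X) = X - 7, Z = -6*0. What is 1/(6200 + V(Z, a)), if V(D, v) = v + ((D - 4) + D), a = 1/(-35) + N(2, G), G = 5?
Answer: 35/216789 ≈ 0.00016145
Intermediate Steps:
Z = 0
N(T, X) = -7 + X
a = -71/35 (a = 1/(-35) + (-7 + 5) = -1/35 - 2 = -71/35 ≈ -2.0286)
V(D, v) = -4 + v + 2*D (V(D, v) = v + ((-4 + D) + D) = v + (-4 + 2*D) = -4 + v + 2*D)
1/(6200 + V(Z, a)) = 1/(6200 + (-4 - 71/35 + 2*0)) = 1/(6200 + (-4 - 71/35 + 0)) = 1/(6200 - 211/35) = 1/(216789/35) = 35/216789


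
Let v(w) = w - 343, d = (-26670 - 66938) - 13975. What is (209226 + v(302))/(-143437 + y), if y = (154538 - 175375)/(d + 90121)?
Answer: -158816890/108898959 ≈ -1.4584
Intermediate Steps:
d = -107583 (d = -93608 - 13975 = -107583)
y = 20837/17462 (y = (154538 - 175375)/(-107583 + 90121) = -20837/(-17462) = -20837*(-1/17462) = 20837/17462 ≈ 1.1933)
v(w) = -343 + w
(209226 + v(302))/(-143437 + y) = (209226 + (-343 + 302))/(-143437 + 20837/17462) = (209226 - 41)/(-2504676057/17462) = 209185*(-17462/2504676057) = -158816890/108898959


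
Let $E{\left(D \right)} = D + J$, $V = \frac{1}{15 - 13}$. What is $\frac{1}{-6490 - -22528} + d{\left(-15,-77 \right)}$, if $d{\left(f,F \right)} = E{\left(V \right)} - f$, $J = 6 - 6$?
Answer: $\frac{124295}{8019} \approx 15.5$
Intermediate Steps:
$V = \frac{1}{2} \approx 0.5$
$J = 0$ ($J = 6 - 6 = 0$)
$E{\left(D \right)} = D$ ($E{\left(D \right)} = D + 0 = D$)
$d{\left(f,F \right)} = \frac{1}{2} - f$
$\frac{1}{-6490 - -22528} + d{\left(-15,-77 \right)} = \frac{1}{-6490 - -22528} + \left(\frac{1}{2} - -15\right) = \frac{1}{-6490 + 22528} + \left(\frac{1}{2} + 15\right) = \frac{1}{16038} + \frac{31}{2} = \frac{124295}{8019}$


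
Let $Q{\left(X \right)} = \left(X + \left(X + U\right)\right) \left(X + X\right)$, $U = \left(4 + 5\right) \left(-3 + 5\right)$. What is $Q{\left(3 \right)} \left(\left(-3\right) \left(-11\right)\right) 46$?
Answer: $218592$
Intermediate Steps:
$U = 18$ ($U = 9 \cdot 2 = 18$)
$Q{\left(X \right)} = 2 X \left(18 + 2 X\right)$ ($Q{\left(X \right)} = \left(X + \left(X + 18\right)\right) \left(X + X\right) = \left(X + \left(18 + X\right)\right) 2 X = \left(18 + 2 X\right) 2 X = 2 X \left(18 + 2 X\right)$)
$Q{\left(3 \right)} \left(\left(-3\right) \left(-11\right)\right) 46 = 4 \cdot 3 \left(9 + 3\right) \left(\left(-3\right) \left(-11\right)\right) 46 = 4 \cdot 3 \cdot 12 \cdot 33 \cdot 46 = 144 \cdot 33 \cdot 46 = 4752 \cdot 46 = 218592$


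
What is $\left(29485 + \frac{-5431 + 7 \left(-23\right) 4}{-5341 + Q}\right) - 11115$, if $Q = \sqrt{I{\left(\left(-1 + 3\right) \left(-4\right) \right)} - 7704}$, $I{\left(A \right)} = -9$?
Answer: $\frac{524201916355}{28533994} + \frac{18225 i \sqrt{857}}{28533994} \approx 18371.0 + 0.018698 i$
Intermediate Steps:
$Q = 3 i \sqrt{857}$ ($Q = \sqrt{-9 - 7704} = \sqrt{-7713} = 3 i \sqrt{857} \approx 87.824 i$)
$\left(29485 + \frac{-5431 + 7 \left(-23\right) 4}{-5341 + Q}\right) - 11115 = \left(29485 + \frac{-5431 + 7 \left(-23\right) 4}{-5341 + 3 i \sqrt{857}}\right) - 11115 = \left(29485 + \frac{-5431 - 644}{-5341 + 3 i \sqrt{857}}\right) - 11115 = \left(29485 - \frac{6075}{-5341 + 3 i \sqrt{857}}\right) - 11115 = 18370 - \frac{6075}{-5341 + 3 i \sqrt{857}}$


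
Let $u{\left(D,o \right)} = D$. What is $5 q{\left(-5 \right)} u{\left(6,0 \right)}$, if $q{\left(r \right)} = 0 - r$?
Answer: $150$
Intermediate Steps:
$q{\left(r \right)} = - r$
$5 q{\left(-5 \right)} u{\left(6,0 \right)} = 5 \left(\left(-1\right) \left(-5\right)\right) 6 = 5 \cdot 5 \cdot 6 = 25 \cdot 6 = 150$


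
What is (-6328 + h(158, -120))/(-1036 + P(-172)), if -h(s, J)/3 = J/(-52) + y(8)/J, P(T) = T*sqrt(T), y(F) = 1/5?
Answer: 4265933833/4005133600 - 708243841*I*sqrt(43)/2002566800 ≈ 1.0651 - 2.3192*I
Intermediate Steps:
y(F) = 1/5
P(T) = T**(3/2)
h(s, J) = -3/(5*J) + 3*J/52 (h(s, J) = -3*(J/(-52) + 1/(5*J)) = -3*(J*(-1/52) + 1/(5*J)) = -3*(-J/52 + 1/(5*J)) = -3/(5*J) + 3*J/52)
(-6328 + h(158, -120))/(-1036 + P(-172)) = (-6328 + (3/260)*(-52 + 5*(-120)**2)/(-120))/(-1036 + (-172)**(3/2)) = (-6328 + (3/260)*(-1/120)*(-52 + 5*14400))/(-1036 - 344*I*sqrt(43)) = (-6328 + (3/260)*(-1/120)*(-52 + 72000))/(-1036 - 344*I*sqrt(43)) = (-6328 + (3/260)*(-1/120)*71948)/(-1036 - 344*I*sqrt(43)) = (-6328 - 17987/2600)/(-1036 - 344*I*sqrt(43)) = -16470787/(2600*(-1036 - 344*I*sqrt(43)))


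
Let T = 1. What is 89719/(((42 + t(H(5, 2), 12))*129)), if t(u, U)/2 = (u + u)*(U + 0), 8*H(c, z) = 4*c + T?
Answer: 12817/3096 ≈ 4.1399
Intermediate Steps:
H(c, z) = 1/8 + c/2 (H(c, z) = (4*c + 1)/8 = (1 + 4*c)/8 = 1/8 + c/2)
t(u, U) = 4*U*u (t(u, U) = 2*((u + u)*(U + 0)) = 2*((2*u)*U) = 2*(2*U*u) = 4*U*u)
89719/(((42 + t(H(5, 2), 12))*129)) = 89719/(((42 + 4*12*(1/8 + (1/2)*5))*129)) = 89719/(((42 + 4*12*(1/8 + 5/2))*129)) = 89719/(((42 + 4*12*(21/8))*129)) = 89719/(((42 + 126)*129)) = 89719/((168*129)) = 89719/21672 = 89719*(1/21672) = 12817/3096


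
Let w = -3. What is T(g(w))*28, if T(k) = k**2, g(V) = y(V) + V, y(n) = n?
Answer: 1008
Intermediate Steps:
g(V) = 2*V (g(V) = V + V = 2*V)
T(g(w))*28 = (2*(-3))**2*28 = (-6)**2*28 = 36*28 = 1008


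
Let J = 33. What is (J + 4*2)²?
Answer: 1681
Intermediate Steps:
(J + 4*2)² = (33 + 4*2)² = (33 + 8)² = 41² = 1681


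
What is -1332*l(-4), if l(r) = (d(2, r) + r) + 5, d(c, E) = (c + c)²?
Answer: -22644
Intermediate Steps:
d(c, E) = 4*c² (d(c, E) = (2*c)² = 4*c²)
l(r) = 21 + r (l(r) = (4*2² + r) + 5 = (4*4 + r) + 5 = (16 + r) + 5 = 21 + r)
-1332*l(-4) = -1332*(21 - 4) = -1332*17 = -22644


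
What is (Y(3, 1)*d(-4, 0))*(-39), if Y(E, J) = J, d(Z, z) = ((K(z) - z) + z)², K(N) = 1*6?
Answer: -1404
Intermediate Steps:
K(N) = 6
d(Z, z) = 36 (d(Z, z) = ((6 - z) + z)² = 6² = 36)
(Y(3, 1)*d(-4, 0))*(-39) = (1*36)*(-39) = 36*(-39) = -1404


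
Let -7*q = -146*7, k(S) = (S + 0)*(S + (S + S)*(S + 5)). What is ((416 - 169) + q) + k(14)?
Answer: 8037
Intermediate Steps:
k(S) = S*(S + 2*S*(5 + S)) (k(S) = S*(S + (2*S)*(5 + S)) = S*(S + 2*S*(5 + S)))
q = 146 (q = -(-146)*7/7 = -1/7*(-1022) = 146)
((416 - 169) + q) + k(14) = ((416 - 169) + 146) + 14**2*(11 + 2*14) = (247 + 146) + 196*(11 + 28) = 393 + 196*39 = 393 + 7644 = 8037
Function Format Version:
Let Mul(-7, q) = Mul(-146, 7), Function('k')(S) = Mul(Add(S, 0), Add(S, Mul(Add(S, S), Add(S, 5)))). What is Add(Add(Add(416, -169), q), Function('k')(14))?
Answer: 8037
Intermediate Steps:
Function('k')(S) = Mul(S, Add(S, Mul(2, S, Add(5, S)))) (Function('k')(S) = Mul(S, Add(S, Mul(Mul(2, S), Add(5, S)))) = Mul(S, Add(S, Mul(2, S, Add(5, S)))))
q = 146 (q = Mul(Rational(-1, 7), Mul(-146, 7)) = Mul(Rational(-1, 7), -1022) = 146)
Add(Add(Add(416, -169), q), Function('k')(14)) = Add(Add(Add(416, -169), 146), Mul(Pow(14, 2), Add(11, Mul(2, 14)))) = Add(Add(247, 146), Mul(196, Add(11, 28))) = Add(393, Mul(196, 39)) = Add(393, 7644) = 8037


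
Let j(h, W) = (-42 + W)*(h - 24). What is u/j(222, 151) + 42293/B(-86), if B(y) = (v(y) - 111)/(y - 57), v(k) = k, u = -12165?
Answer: 43507786571/1417218 ≈ 30699.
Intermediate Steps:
j(h, W) = (-42 + W)*(-24 + h)
B(y) = (-111 + y)/(-57 + y) (B(y) = (y - 111)/(y - 57) = (-111 + y)/(-57 + y))
u/j(222, 151) + 42293/B(-86) = -12165/(1008 - 42*222 - 24*151 + 151*222) + 42293/(((-111 - 86)/(-57 - 86))) = -12165/(1008 - 9324 - 3624 + 33522) + 42293/((-197/(-143))) = -12165/21582 + 42293/((-1/143*(-197))) = -12165*1/21582 + 42293/(197/143) = -4055/7194 + 42293*(143/197) = -4055/7194 + 6047899/197 = 43507786571/1417218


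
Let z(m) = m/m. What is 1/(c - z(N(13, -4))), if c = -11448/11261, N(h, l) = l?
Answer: -11261/22709 ≈ -0.49588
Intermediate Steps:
c = -11448/11261 (c = -11448*1/11261 = -11448/11261 ≈ -1.0166)
z(m) = 1
1/(c - z(N(13, -4))) = 1/(-11448/11261 - 1*1) = 1/(-11448/11261 - 1) = 1/(-22709/11261) = -11261/22709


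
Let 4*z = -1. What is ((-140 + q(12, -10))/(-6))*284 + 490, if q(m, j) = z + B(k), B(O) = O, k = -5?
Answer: 44191/6 ≈ 7365.2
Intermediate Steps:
z = -¼ (z = (¼)*(-1) = -¼ ≈ -0.25000)
q(m, j) = -21/4 (q(m, j) = -¼ - 5 = -21/4)
((-140 + q(12, -10))/(-6))*284 + 490 = ((-140 - 21/4)/(-6))*284 + 490 = -581/4*(-⅙)*284 + 490 = (581/24)*284 + 490 = 41251/6 + 490 = 44191/6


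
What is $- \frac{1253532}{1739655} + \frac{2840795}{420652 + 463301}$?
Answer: $\frac{425993317081}{170863695135} \approx 2.4932$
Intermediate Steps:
$- \frac{1253532}{1739655} + \frac{2840795}{420652 + 463301} = \left(-1253532\right) \frac{1}{1739655} + \frac{2840795}{883953} = - \frac{417844}{579885} + 2840795 \cdot \frac{1}{883953} = - \frac{417844}{579885} + \frac{2840795}{883953} = \frac{425993317081}{170863695135}$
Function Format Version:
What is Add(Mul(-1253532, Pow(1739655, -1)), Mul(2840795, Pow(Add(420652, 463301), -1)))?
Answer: Rational(425993317081, 170863695135) ≈ 2.4932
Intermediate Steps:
Add(Mul(-1253532, Pow(1739655, -1)), Mul(2840795, Pow(Add(420652, 463301), -1))) = Add(Mul(-1253532, Rational(1, 1739655)), Mul(2840795, Pow(883953, -1))) = Add(Rational(-417844, 579885), Mul(2840795, Rational(1, 883953))) = Add(Rational(-417844, 579885), Rational(2840795, 883953)) = Rational(425993317081, 170863695135)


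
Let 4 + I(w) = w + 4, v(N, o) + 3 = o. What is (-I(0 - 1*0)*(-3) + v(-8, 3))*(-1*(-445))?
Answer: 0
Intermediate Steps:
v(N, o) = -3 + o
I(w) = w (I(w) = -4 + (w + 4) = -4 + (4 + w) = w)
(-I(0 - 1*0)*(-3) + v(-8, 3))*(-1*(-445)) = (-(0 - 1*0)*(-3) + (-3 + 3))*(-1*(-445)) = (-(0 + 0)*(-3) + 0)*445 = (-1*0*(-3) + 0)*445 = (0*(-3) + 0)*445 = (0 + 0)*445 = 0*445 = 0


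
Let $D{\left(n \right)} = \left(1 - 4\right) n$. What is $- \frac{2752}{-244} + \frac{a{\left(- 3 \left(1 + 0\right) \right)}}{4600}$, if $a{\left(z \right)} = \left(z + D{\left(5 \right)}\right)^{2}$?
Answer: $\frac{796141}{70150} \approx 11.349$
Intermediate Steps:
$D{\left(n \right)} = - 3 n$ ($D{\left(n \right)} = \left(1 - 4\right) n = - 3 n$)
$a{\left(z \right)} = \left(-15 + z\right)^{2}$ ($a{\left(z \right)} = \left(z - 15\right)^{2} = \left(-15 + z\right)^{2}$)
$- \frac{2752}{-244} + \frac{a{\left(- 3 \left(1 + 0\right) \right)}}{4600} = - \frac{2752}{-244} + \frac{\left(-15 - 3 \left(1 + 0\right)\right)^{2}}{4600} = \left(-2752\right) \left(- \frac{1}{244}\right) + \left(-15 - 3\right)^{2} \cdot \frac{1}{4600} = \frac{688}{61} + \left(-15 - 3\right)^{2} \cdot \frac{1}{4600} = \frac{688}{61} + \left(-18\right)^{2} \cdot \frac{1}{4600} = \frac{688}{61} + 324 \cdot \frac{1}{4600} = \frac{688}{61} + \frac{81}{1150} = \frac{796141}{70150}$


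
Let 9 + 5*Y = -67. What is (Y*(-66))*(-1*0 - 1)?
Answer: -5016/5 ≈ -1003.2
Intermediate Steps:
Y = -76/5 (Y = -9/5 + (⅕)*(-67) = -9/5 - 67/5 = -76/5 ≈ -15.200)
(Y*(-66))*(-1*0 - 1) = (-76/5*(-66))*(-1*0 - 1) = 5016*(0 - 1)/5 = (5016/5)*(-1) = -5016/5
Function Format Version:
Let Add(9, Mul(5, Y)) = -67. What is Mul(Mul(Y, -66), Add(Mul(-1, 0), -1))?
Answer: Rational(-5016, 5) ≈ -1003.2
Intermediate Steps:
Y = Rational(-76, 5) (Y = Add(Rational(-9, 5), Mul(Rational(1, 5), -67)) = Add(Rational(-9, 5), Rational(-67, 5)) = Rational(-76, 5) ≈ -15.200)
Mul(Mul(Y, -66), Add(Mul(-1, 0), -1)) = Mul(Mul(Rational(-76, 5), -66), Add(Mul(-1, 0), -1)) = Mul(Rational(5016, 5), Add(0, -1)) = Mul(Rational(5016, 5), -1) = Rational(-5016, 5)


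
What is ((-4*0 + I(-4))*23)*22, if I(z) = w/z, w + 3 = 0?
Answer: 759/2 ≈ 379.50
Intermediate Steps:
w = -3 (w = -3 + 0 = -3)
I(z) = -3/z
((-4*0 + I(-4))*23)*22 = ((-4*0 - 3/(-4))*23)*22 = ((0 - 3*(-¼))*23)*22 = ((0 + ¾)*23)*22 = ((¾)*23)*22 = (69/4)*22 = 759/2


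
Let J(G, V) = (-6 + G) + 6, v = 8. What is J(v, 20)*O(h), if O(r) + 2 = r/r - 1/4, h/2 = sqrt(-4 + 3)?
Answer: -10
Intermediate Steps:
h = 2*I (h = 2*sqrt(-4 + 3) = 2*sqrt(-1) = 2*I ≈ 2.0*I)
J(G, V) = G
O(r) = -5/4 (O(r) = -2 + (r/r - 1/4) = -2 + (1 - 1*1/4) = -2 + (1 - 1/4) = -2 + 3/4 = -5/4)
J(v, 20)*O(h) = 8*(-5/4) = -10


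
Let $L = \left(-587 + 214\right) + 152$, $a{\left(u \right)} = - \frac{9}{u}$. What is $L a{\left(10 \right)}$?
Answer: $\frac{1989}{10} \approx 198.9$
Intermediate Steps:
$L = -221$ ($L = -373 + 152 = -221$)
$L a{\left(10 \right)} = - 221 \left(- \frac{9}{10}\right) = - 221 \left(\left(-9\right) \frac{1}{10}\right) = \left(-221\right) \left(- \frac{9}{10}\right) = \frac{1989}{10}$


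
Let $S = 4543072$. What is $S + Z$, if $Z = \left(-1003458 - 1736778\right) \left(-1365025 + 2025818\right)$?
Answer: $-1810724224076$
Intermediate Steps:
$Z = -1810728767148$ ($Z = \left(-2740236\right) 660793 = -1810728767148$)
$S + Z = 4543072 - 1810728767148 = -1810724224076$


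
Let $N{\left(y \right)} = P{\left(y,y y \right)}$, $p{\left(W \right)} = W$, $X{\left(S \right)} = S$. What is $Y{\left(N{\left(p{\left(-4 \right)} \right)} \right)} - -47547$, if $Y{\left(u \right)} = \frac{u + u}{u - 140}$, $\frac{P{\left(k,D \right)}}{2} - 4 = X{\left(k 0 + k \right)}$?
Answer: $47547$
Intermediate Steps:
$P{\left(k,D \right)} = 8 + 2 k$ ($P{\left(k,D \right)} = 8 + 2 \left(k 0 + k\right) = 8 + 2 \left(0 + k\right) = 8 + 2 k$)
$N{\left(y \right)} = 8 + 2 y$
$Y{\left(u \right)} = \frac{2 u}{-140 + u}$
$Y{\left(N{\left(p{\left(-4 \right)} \right)} \right)} - -47547 = \frac{2 \left(8 + 2 \left(-4\right)\right)}{-140 + \left(8 + 2 \left(-4\right)\right)} - -47547 = \frac{2 \left(8 - 8\right)}{-140 + \left(8 - 8\right)} + 47547 = 2 \cdot 0 \frac{1}{-140 + 0} + 47547 = 2 \cdot 0 \frac{1}{-140} + 47547 = 2 \cdot 0 \left(- \frac{1}{140}\right) + 47547 = 0 + 47547 = 47547$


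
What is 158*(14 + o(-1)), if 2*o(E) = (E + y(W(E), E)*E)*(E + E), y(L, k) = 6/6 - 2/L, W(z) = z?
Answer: 2844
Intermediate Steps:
y(L, k) = 1 - 2/L (y(L, k) = 6*(⅙) - 2/L = 1 - 2/L)
o(E) = E*(-2 + 2*E) (o(E) = ((E + ((-2 + E)/E)*E)*(E + E))/2 = ((E + (-2 + E))*(2*E))/2 = ((-2 + 2*E)*(2*E))/2 = (2*E*(-2 + 2*E))/2 = E*(-2 + 2*E))
158*(14 + o(-1)) = 158*(14 + 2*(-1)*(-1 - 1)) = 158*(14 + 2*(-1)*(-2)) = 158*(14 + 4) = 158*18 = 2844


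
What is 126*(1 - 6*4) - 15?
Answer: -2913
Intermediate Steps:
126*(1 - 6*4) - 15 = 126*(1 - 24) - 15 = 126*(-23) - 15 = -2898 - 15 = -2913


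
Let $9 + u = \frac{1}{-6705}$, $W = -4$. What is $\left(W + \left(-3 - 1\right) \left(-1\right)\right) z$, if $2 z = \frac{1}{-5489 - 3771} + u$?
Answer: $0$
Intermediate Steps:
$u = - \frac{60346}{6705}$ ($u = -9 + \frac{1}{-6705} = -9 - \frac{1}{6705} = - \frac{60346}{6705} \approx -9.0002$)
$z = - \frac{111762133}{24835320}$ ($z = \frac{\frac{1}{-5489 - 3771} - \frac{60346}{6705}}{2} = \frac{\frac{1}{-9260} - \frac{60346}{6705}}{2} = \frac{- \frac{1}{9260} - \frac{60346}{6705}}{2} = \frac{1}{2} \left(- \frac{111762133}{12417660}\right) = - \frac{111762133}{24835320} \approx -4.5001$)
$\left(W + \left(-3 - 1\right) \left(-1\right)\right) z = \left(-4 + \left(-3 - 1\right) \left(-1\right)\right) \left(- \frac{111762133}{24835320}\right) = \left(-4 - -4\right) \left(- \frac{111762133}{24835320}\right) = \left(-4 + 4\right) \left(- \frac{111762133}{24835320}\right) = 0 \left(- \frac{111762133}{24835320}\right) = 0$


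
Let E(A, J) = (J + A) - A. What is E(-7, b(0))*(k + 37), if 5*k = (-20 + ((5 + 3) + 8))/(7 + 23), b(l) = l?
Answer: 0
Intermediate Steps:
E(A, J) = J (E(A, J) = (A + J) - A = J)
k = -2/75 (k = ((-20 + ((5 + 3) + 8))/(7 + 23))/5 = ((-20 + (8 + 8))/30)/5 = ((-20 + 16)*(1/30))/5 = (-4*1/30)/5 = (⅕)*(-2/15) = -2/75 ≈ -0.026667)
E(-7, b(0))*(k + 37) = 0*(-2/75 + 37) = 0*(2773/75) = 0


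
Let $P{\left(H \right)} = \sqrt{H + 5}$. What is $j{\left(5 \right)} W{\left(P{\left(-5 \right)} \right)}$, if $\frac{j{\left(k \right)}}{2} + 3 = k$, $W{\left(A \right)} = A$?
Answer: $0$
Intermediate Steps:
$P{\left(H \right)} = \sqrt{5 + H}$
$j{\left(k \right)} = -6 + 2 k$
$j{\left(5 \right)} W{\left(P{\left(-5 \right)} \right)} = \left(-6 + 2 \cdot 5\right) \sqrt{5 - 5} = \left(-6 + 10\right) \sqrt{0} = 4 \cdot 0 = 0$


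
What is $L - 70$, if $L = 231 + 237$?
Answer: $398$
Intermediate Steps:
$L = 468$
$L - 70 = 468 - 70 = 398$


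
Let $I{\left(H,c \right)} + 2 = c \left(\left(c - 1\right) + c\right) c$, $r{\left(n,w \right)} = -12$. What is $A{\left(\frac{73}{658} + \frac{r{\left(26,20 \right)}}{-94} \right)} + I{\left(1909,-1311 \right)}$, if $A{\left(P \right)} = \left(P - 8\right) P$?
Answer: $- \frac{1951890550520139}{432964} \approx -4.5082 \cdot 10^{9}$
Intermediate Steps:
$A{\left(P \right)} = P \left(-8 + P\right)$ ($A{\left(P \right)} = \left(-8 + P\right) P = P \left(-8 + P\right)$)
$I{\left(H,c \right)} = -2 + c^{2} \left(-1 + 2 c\right)$ ($I{\left(H,c \right)} = -2 + c \left(\left(c - 1\right) + c\right) c = -2 + c \left(\left(-1 + c\right) + c\right) c = -2 + c \left(-1 + 2 c\right) c = -2 + c^{2} \left(-1 + 2 c\right)$)
$A{\left(\frac{73}{658} + \frac{r{\left(26,20 \right)}}{-94} \right)} + I{\left(1909,-1311 \right)} = \left(\frac{73}{658} - \frac{12}{-94}\right) \left(-8 + \left(\frac{73}{658} - \frac{12}{-94}\right)\right) - \left(1718723 + 4506486462\right) = \left(73 \cdot \frac{1}{658} - - \frac{6}{47}\right) \left(-8 + \left(73 \cdot \frac{1}{658} - - \frac{6}{47}\right)\right) - 4508205185 = \left(\frac{73}{658} + \frac{6}{47}\right) \left(-8 + \left(\frac{73}{658} + \frac{6}{47}\right)\right) - 4508205185 = \frac{157 \left(-8 + \frac{157}{658}\right)}{658} - 4508205185 = \frac{157}{658} \left(- \frac{5107}{658}\right) - 4508205185 = - \frac{801799}{432964} - 4508205185 = - \frac{1951890550520139}{432964}$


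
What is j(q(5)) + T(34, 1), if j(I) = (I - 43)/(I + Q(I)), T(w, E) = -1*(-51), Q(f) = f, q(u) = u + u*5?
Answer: 3047/60 ≈ 50.783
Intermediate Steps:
q(u) = 6*u (q(u) = u + 5*u = 6*u)
T(w, E) = 51
j(I) = (-43 + I)/(2*I) (j(I) = (I - 43)/(I + I) = (-43 + I)/((2*I)) = (-43 + I)*(1/(2*I)) = (-43 + I)/(2*I))
j(q(5)) + T(34, 1) = (-43 + 6*5)/(2*((6*5))) + 51 = (½)*(-43 + 30)/30 + 51 = (½)*(1/30)*(-13) + 51 = -13/60 + 51 = 3047/60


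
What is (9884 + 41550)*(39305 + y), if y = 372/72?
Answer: 6065637337/3 ≈ 2.0219e+9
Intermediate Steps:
y = 31/6 (y = (1/72)*372 = 31/6 ≈ 5.1667)
(9884 + 41550)*(39305 + y) = (9884 + 41550)*(39305 + 31/6) = 51434*(235861/6) = 6065637337/3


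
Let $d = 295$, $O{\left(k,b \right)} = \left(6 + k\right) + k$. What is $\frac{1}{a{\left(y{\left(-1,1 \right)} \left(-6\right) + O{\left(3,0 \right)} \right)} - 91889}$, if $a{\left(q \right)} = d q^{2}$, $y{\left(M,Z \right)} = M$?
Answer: $\frac{1}{3691} \approx 0.00027093$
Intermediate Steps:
$O{\left(k,b \right)} = 6 + 2 k$
$a{\left(q \right)} = 295 q^{2}$
$\frac{1}{a{\left(y{\left(-1,1 \right)} \left(-6\right) + O{\left(3,0 \right)} \right)} - 91889} = \frac{1}{295 \left(\left(-1\right) \left(-6\right) + \left(6 + 2 \cdot 3\right)\right)^{2} - 91889} = \frac{1}{295 \left(6 + \left(6 + 6\right)\right)^{2} - 91889} = \frac{1}{295 \left(6 + 12\right)^{2} - 91889} = \frac{1}{295 \cdot 18^{2} - 91889} = \frac{1}{295 \cdot 324 - 91889} = \frac{1}{95580 - 91889} = \frac{1}{3691}$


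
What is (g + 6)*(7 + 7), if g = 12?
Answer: 252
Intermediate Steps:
(g + 6)*(7 + 7) = (12 + 6)*(7 + 7) = 18*14 = 252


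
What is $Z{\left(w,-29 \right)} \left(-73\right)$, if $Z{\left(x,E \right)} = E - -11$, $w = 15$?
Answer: $1314$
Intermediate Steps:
$Z{\left(x,E \right)} = 11 + E$ ($Z{\left(x,E \right)} = E + 11 = 11 + E$)
$Z{\left(w,-29 \right)} \left(-73\right) = \left(11 - 29\right) \left(-73\right) = \left(-18\right) \left(-73\right) = 1314$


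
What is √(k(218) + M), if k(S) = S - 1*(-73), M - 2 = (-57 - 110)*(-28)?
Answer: √4969 ≈ 70.491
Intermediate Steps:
M = 4678 (M = 2 + (-57 - 110)*(-28) = 2 - 167*(-28) = 2 + 4676 = 4678)
k(S) = 73 + S (k(S) = S + 73 = 73 + S)
√(k(218) + M) = √((73 + 218) + 4678) = √(291 + 4678) = √4969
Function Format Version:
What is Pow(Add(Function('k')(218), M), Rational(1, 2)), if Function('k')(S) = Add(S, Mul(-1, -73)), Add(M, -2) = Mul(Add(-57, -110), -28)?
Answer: Pow(4969, Rational(1, 2)) ≈ 70.491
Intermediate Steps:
M = 4678 (M = Add(2, Mul(Add(-57, -110), -28)) = Add(2, Mul(-167, -28)) = Add(2, 4676) = 4678)
Function('k')(S) = Add(73, S) (Function('k')(S) = Add(S, 73) = Add(73, S))
Pow(Add(Function('k')(218), M), Rational(1, 2)) = Pow(Add(Add(73, 218), 4678), Rational(1, 2)) = Pow(Add(291, 4678), Rational(1, 2)) = Pow(4969, Rational(1, 2))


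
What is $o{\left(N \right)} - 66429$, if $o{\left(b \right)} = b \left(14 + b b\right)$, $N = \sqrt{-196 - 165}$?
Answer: $-66429 - 6593 i \approx -66429.0 - 6593.0 i$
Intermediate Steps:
$N = 19 i$ ($N = \sqrt{-361} = 19 i \approx 19.0 i$)
$o{\left(b \right)} = b \left(14 + b^{2}\right)$
$o{\left(N \right)} - 66429 = 19 i \left(14 + \left(19 i\right)^{2}\right) - 66429 = 19 i \left(14 - 361\right) - 66429 = 19 i \left(-347\right) - 66429 = - 6593 i - 66429 = -66429 - 6593 i$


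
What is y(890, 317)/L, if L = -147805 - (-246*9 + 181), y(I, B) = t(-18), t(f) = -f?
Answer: -9/72886 ≈ -0.00012348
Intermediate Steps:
y(I, B) = 18 (y(I, B) = -1*(-18) = 18)
L = -145772 (L = -147805 - (-2214 + 181) = -147805 - 1*(-2033) = -147805 + 2033 = -145772)
y(890, 317)/L = 18/(-145772) = 18*(-1/145772) = -9/72886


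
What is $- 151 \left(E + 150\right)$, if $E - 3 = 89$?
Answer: $-36542$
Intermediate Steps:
$E = 92$ ($E = 3 + 89 = 92$)
$- 151 \left(E + 150\right) = - 151 \left(92 + 150\right) = \left(-151\right) 242 = -36542$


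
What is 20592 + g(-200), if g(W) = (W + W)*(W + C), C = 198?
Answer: 21392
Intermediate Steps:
g(W) = 2*W*(198 + W) (g(W) = (W + W)*(W + 198) = (2*W)*(198 + W) = 2*W*(198 + W))
20592 + g(-200) = 20592 + 2*(-200)*(198 - 200) = 20592 + 2*(-200)*(-2) = 20592 + 800 = 21392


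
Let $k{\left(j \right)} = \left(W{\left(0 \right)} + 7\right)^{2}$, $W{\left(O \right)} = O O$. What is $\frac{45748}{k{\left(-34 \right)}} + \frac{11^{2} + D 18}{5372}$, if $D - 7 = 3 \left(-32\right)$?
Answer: $\frac{245685687}{263228} \approx 933.36$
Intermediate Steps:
$D = -89$ ($D = 7 + 3 \left(-32\right) = 7 - 96 = -89$)
$W{\left(O \right)} = O^{2}$
$k{\left(j \right)} = 49$ ($k{\left(j \right)} = \left(0^{2} + 7\right)^{2} = \left(0 + 7\right)^{2} = 7^{2} = 49$)
$\frac{45748}{k{\left(-34 \right)}} + \frac{11^{2} + D 18}{5372} = \frac{45748}{49} + \frac{11^{2} - 1602}{5372} = 45748 \cdot \frac{1}{49} + \left(121 - 1602\right) \frac{1}{5372} = \frac{45748}{49} - \frac{1481}{5372} = \frac{245685687}{263228}$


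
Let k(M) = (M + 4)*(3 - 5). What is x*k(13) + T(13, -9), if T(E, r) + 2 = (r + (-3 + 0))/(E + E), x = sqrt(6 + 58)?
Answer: -3568/13 ≈ -274.46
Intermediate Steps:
x = 8 (x = sqrt(64) = 8)
T(E, r) = -2 + (-3 + r)/(2*E) (T(E, r) = -2 + (r + (-3 + 0))/(E + E) = -2 + (r - 3)/((2*E)) = -2 + (-3 + r)*(1/(2*E)) = -2 + (-3 + r)/(2*E))
k(M) = -8 - 2*M (k(M) = (4 + M)*(-2) = -8 - 2*M)
x*k(13) + T(13, -9) = 8*(-8 - 2*13) + (1/2)*(-3 - 9 - 4*13)/13 = 8*(-8 - 26) + (1/2)*(1/13)*(-3 - 9 - 52) = 8*(-34) + (1/2)*(1/13)*(-64) = -272 - 32/13 = -3568/13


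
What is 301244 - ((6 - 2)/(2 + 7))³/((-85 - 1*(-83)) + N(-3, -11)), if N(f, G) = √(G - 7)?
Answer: 2415675700/8019 + 32*I*√2/2673 ≈ 3.0124e+5 + 0.01693*I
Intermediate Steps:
N(f, G) = √(-7 + G)
301244 - ((6 - 2)/(2 + 7))³/((-85 - 1*(-83)) + N(-3, -11)) = 301244 - ((6 - 2)/(2 + 7))³/((-85 - 1*(-83)) + √(-7 - 11)) = 301244 - (4/9)³/((-85 + 83) + √(-18)) = 301244 - (4*(⅑))³/(-2 + 3*I*√2) = 301244 - (4/9)³/(-2 + 3*I*√2) = 301244 - 64/((-2 + 3*I*√2)*729) = 301244 - 64/(729*(-2 + 3*I*√2))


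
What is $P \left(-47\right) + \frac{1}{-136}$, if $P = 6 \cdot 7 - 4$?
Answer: $- \frac{242897}{136} \approx -1786.0$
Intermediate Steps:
$P = 38$ ($P = 42 - 4 = 38$)
$P \left(-47\right) + \frac{1}{-136} = 38 \left(-47\right) + \frac{1}{-136} = -1786 - \frac{1}{136} = - \frac{242897}{136}$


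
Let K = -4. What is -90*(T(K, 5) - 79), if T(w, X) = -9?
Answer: 7920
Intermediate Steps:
-90*(T(K, 5) - 79) = -90*(-9 - 79) = -90*(-88) = 7920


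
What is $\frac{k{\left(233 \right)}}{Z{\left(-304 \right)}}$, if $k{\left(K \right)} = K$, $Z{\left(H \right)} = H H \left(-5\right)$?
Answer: $- \frac{233}{462080} \approx -0.00050424$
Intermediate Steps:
$Z{\left(H \right)} = - 5 H^{2}$ ($Z{\left(H \right)} = H^{2} \left(-5\right) = - 5 H^{2}$)
$\frac{k{\left(233 \right)}}{Z{\left(-304 \right)}} = \frac{233}{\left(-5\right) \left(-304\right)^{2}} = \frac{233}{\left(-5\right) 92416} = \frac{233}{-462080} = 233 \left(- \frac{1}{462080}\right) = - \frac{233}{462080}$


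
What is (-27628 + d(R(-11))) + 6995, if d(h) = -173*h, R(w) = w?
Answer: -18730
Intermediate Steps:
(-27628 + d(R(-11))) + 6995 = (-27628 - 173*(-11)) + 6995 = (-27628 + 1903) + 6995 = -25725 + 6995 = -18730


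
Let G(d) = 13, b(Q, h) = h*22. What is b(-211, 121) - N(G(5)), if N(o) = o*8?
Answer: 2558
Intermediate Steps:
b(Q, h) = 22*h
N(o) = 8*o
b(-211, 121) - N(G(5)) = 22*121 - 8*13 = 2662 - 1*104 = 2662 - 104 = 2558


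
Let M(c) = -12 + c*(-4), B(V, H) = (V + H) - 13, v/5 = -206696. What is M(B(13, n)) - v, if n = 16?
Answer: 1033404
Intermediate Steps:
v = -1033480 (v = 5*(-206696) = -1033480)
B(V, H) = -13 + H + V (B(V, H) = (H + V) - 13 = -13 + H + V)
M(c) = -12 - 4*c
M(B(13, n)) - v = (-12 - 4*(-13 + 16 + 13)) - 1*(-1033480) = (-12 - 4*16) + 1033480 = (-12 - 64) + 1033480 = -76 + 1033480 = 1033404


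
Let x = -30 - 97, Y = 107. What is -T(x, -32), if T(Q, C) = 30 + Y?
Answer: -137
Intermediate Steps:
x = -127
T(Q, C) = 137 (T(Q, C) = 30 + 107 = 137)
-T(x, -32) = -1*137 = -137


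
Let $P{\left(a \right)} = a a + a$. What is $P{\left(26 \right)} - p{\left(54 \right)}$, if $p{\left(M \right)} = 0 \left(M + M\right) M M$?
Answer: $702$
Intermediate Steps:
$P{\left(a \right)} = a + a^{2}$ ($P{\left(a \right)} = a^{2} + a = a + a^{2}$)
$p{\left(M \right)} = 0$ ($p{\left(M \right)} = 0 \cdot 2 M M M = 0 M M = 0 M = 0$)
$P{\left(26 \right)} - p{\left(54 \right)} = 26 \left(1 + 26\right) - 0 = 26 \cdot 27 + 0 = 702 + 0 = 702$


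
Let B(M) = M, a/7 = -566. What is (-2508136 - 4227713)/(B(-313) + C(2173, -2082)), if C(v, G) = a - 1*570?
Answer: 2245283/1615 ≈ 1390.3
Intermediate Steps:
a = -3962 (a = 7*(-566) = -3962)
C(v, G) = -4532 (C(v, G) = -3962 - 1*570 = -3962 - 570 = -4532)
(-2508136 - 4227713)/(B(-313) + C(2173, -2082)) = (-2508136 - 4227713)/(-313 - 4532) = -6735849/(-4845) = -6735849*(-1/4845) = 2245283/1615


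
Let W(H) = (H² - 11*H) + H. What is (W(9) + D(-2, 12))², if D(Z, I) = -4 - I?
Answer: 625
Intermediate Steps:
W(H) = H² - 10*H
(W(9) + D(-2, 12))² = (9*(-10 + 9) + (-4 - 1*12))² = (9*(-1) + (-4 - 12))² = (-9 - 16)² = (-25)² = 625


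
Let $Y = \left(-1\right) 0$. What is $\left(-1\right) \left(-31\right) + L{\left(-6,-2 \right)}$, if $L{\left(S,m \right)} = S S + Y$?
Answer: $67$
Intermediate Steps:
$Y = 0$
$L{\left(S,m \right)} = S^{2}$ ($L{\left(S,m \right)} = S S + 0 = S^{2} + 0 = S^{2}$)
$\left(-1\right) \left(-31\right) + L{\left(-6,-2 \right)} = \left(-1\right) \left(-31\right) + \left(-6\right)^{2} = 31 + 36 = 67$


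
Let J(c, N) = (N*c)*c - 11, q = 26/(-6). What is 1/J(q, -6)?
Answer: -3/371 ≈ -0.0080862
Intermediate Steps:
q = -13/3 (q = 26*(-⅙) = -13/3 ≈ -4.3333)
J(c, N) = -11 + N*c² (J(c, N) = N*c² - 11 = -11 + N*c²)
1/J(q, -6) = 1/(-11 - 6*(-13/3)²) = 1/(-11 - 6*169/9) = 1/(-11 - 338/3) = 1/(-371/3) = -3/371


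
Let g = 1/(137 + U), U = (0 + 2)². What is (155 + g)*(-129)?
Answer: -939808/47 ≈ -19996.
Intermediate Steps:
U = 4 (U = 2² = 4)
g = 1/141 (g = 1/(137 + 4) = 1/141 ≈ 0.0070922)
(155 + g)*(-129) = (155 + 1/141)*(-129) = (21856/141)*(-129) = -939808/47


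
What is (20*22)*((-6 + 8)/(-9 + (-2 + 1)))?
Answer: -88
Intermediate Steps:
(20*22)*((-6 + 8)/(-9 + (-2 + 1))) = 440*(2/(-9 - 1)) = 440*(2/(-10)) = 440*(2*(-1/10)) = 440*(-1/5) = -88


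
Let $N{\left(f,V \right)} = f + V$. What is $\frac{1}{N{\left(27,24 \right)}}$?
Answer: $\frac{1}{51} \approx 0.019608$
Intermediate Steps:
$N{\left(f,V \right)} = V + f$
$\frac{1}{N{\left(27,24 \right)}} = \frac{1}{24 + 27} = \frac{1}{51}$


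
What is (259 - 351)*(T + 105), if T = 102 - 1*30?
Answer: -16284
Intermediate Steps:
T = 72 (T = 102 - 30 = 72)
(259 - 351)*(T + 105) = (259 - 351)*(72 + 105) = -92*177 = -16284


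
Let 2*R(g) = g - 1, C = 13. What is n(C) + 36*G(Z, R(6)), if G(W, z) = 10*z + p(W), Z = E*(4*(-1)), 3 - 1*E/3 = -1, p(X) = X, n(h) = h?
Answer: -815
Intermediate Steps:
E = 12 (E = 9 - 3*(-1) = 9 + 3 = 12)
R(g) = -1/2 + g/2 (R(g) = (g - 1)/2 = (-1 + g)/2 = -1/2 + g/2)
Z = -48 (Z = 12*(4*(-1)) = 12*(-4) = -48)
G(W, z) = W + 10*z (G(W, z) = 10*z + W = W + 10*z)
n(C) + 36*G(Z, R(6)) = 13 + 36*(-48 + 10*(-1/2 + (1/2)*6)) = 13 + 36*(-48 + 10*(-1/2 + 3)) = 13 + 36*(-48 + 10*(5/2)) = 13 + 36*(-48 + 25) = 13 + 36*(-23) = 13 - 828 = -815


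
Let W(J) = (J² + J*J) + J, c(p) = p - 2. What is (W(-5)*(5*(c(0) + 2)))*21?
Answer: 0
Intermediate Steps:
c(p) = -2 + p
W(J) = J + 2*J² (W(J) = (J² + J²) + J = 2*J² + J = J + 2*J²)
(W(-5)*(5*(c(0) + 2)))*21 = ((-5*(1 + 2*(-5)))*(5*((-2 + 0) + 2)))*21 = ((-5*(1 - 10))*(5*(-2 + 2)))*21 = ((-5*(-9))*(5*0))*21 = (45*0)*21 = 0*21 = 0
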